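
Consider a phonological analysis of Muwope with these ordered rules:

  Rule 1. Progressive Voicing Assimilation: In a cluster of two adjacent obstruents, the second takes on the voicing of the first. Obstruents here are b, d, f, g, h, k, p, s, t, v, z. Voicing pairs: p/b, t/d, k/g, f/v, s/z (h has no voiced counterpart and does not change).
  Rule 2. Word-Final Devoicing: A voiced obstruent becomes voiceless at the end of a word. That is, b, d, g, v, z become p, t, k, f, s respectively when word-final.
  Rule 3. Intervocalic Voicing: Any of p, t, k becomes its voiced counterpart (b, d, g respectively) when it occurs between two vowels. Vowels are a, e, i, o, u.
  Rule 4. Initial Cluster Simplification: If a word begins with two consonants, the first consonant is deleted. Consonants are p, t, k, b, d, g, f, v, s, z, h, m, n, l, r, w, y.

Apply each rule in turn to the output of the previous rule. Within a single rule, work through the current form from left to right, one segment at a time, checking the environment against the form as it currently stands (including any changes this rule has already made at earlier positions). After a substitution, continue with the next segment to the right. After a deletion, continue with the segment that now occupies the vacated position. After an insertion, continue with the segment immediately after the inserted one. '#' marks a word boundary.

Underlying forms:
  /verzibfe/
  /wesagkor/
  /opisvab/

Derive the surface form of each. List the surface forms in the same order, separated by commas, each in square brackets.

/verzibfe/:
  Rule 1 Progressive Voicing Assimilation: [verzibfe] → [verzibve]
  Rule 2 Word-Final Devoicing: no change — [verzibve]
  Rule 3 Intervocalic Voicing: no change — [verzibve]
  Rule 4 Initial Cluster Simplification: no change — [verzibve]
/wesagkor/:
  Rule 1 Progressive Voicing Assimilation: [wesagkor] → [wesaggor]
  Rule 2 Word-Final Devoicing: no change — [wesaggor]
  Rule 3 Intervocalic Voicing: no change — [wesaggor]
  Rule 4 Initial Cluster Simplification: no change — [wesaggor]
/opisvab/:
  Rule 1 Progressive Voicing Assimilation: [opisvab] → [opisfab]
  Rule 2 Word-Final Devoicing: [opisfab] → [opisfap]
  Rule 3 Intervocalic Voicing: [opisfap] → [obisfap]
  Rule 4 Initial Cluster Simplification: no change — [obisfap]

[verzibve], [wesaggor], [obisfap]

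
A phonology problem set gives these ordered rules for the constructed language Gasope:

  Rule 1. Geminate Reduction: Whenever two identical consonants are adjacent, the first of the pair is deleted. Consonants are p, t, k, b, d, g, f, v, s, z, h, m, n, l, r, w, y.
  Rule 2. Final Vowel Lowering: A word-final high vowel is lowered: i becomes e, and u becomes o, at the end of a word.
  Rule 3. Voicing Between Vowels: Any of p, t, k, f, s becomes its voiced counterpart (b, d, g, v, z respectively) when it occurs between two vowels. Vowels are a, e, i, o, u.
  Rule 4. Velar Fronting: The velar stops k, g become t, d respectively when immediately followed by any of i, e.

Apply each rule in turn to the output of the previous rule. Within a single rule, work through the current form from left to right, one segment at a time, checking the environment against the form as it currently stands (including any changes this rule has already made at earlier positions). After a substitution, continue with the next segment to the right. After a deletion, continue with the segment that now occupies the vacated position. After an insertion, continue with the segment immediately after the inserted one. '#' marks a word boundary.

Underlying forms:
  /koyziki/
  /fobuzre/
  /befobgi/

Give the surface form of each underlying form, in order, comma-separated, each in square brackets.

/koyziki/:
  Rule 1 Geminate Reduction: no change — [koyziki]
  Rule 2 Final Vowel Lowering: [koyziki] → [koyzike]
  Rule 3 Voicing Between Vowels: [koyzike] → [koyzige]
  Rule 4 Velar Fronting: [koyzige] → [koyzide]
/fobuzre/:
  Rule 1 Geminate Reduction: no change — [fobuzre]
  Rule 2 Final Vowel Lowering: no change — [fobuzre]
  Rule 3 Voicing Between Vowels: no change — [fobuzre]
  Rule 4 Velar Fronting: no change — [fobuzre]
/befobgi/:
  Rule 1 Geminate Reduction: no change — [befobgi]
  Rule 2 Final Vowel Lowering: [befobgi] → [befobge]
  Rule 3 Voicing Between Vowels: [befobge] → [bevobge]
  Rule 4 Velar Fronting: [bevobge] → [bevobde]

[koyzide], [fobuzre], [bevobde]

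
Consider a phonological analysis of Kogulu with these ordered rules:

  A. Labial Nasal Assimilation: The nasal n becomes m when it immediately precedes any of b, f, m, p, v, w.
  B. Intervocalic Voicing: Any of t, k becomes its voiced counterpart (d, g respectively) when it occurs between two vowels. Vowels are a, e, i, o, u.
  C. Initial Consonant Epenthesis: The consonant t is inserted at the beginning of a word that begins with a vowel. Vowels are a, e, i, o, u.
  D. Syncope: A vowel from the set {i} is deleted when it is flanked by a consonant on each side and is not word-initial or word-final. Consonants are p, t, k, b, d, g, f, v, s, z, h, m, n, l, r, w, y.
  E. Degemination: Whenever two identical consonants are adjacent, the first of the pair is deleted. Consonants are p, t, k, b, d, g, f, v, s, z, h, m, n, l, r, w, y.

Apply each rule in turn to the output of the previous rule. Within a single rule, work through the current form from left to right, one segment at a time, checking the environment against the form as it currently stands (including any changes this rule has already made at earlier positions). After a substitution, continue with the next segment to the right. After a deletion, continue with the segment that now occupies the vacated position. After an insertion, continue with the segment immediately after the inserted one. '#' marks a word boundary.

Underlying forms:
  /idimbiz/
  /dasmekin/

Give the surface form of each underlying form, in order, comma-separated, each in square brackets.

/idimbiz/:
  A Labial Nasal Assimilation: no change — [idimbiz]
  B Intervocalic Voicing: no change — [idimbiz]
  C Initial Consonant Epenthesis: [idimbiz] → [tidimbiz]
  D Syncope: [tidimbiz] → [tdmbz]
  E Degemination: no change — [tdmbz]
/dasmekin/:
  A Labial Nasal Assimilation: no change — [dasmekin]
  B Intervocalic Voicing: [dasmekin] → [dasmegin]
  C Initial Consonant Epenthesis: no change — [dasmegin]
  D Syncope: [dasmegin] → [dasmegn]
  E Degemination: no change — [dasmegn]

[tdmbz], [dasmegn]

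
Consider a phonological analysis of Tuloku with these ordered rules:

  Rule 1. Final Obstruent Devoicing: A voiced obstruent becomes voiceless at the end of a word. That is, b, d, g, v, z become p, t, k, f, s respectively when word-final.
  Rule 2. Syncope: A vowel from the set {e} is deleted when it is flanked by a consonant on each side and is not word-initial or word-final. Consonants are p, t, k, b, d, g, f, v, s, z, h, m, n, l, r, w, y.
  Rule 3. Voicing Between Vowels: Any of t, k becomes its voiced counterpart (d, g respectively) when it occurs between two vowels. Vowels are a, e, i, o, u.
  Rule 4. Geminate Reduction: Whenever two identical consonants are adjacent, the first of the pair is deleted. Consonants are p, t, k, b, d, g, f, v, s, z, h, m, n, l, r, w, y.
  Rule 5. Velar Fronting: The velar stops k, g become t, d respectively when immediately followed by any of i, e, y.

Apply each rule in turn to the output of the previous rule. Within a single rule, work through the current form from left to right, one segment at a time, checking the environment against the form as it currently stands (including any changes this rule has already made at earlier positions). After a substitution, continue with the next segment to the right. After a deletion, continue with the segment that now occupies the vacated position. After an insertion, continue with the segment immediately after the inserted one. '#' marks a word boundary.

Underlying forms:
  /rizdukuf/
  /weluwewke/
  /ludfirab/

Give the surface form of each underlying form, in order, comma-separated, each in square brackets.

/rizdukuf/:
  Rule 1 Final Obstruent Devoicing: no change — [rizdukuf]
  Rule 2 Syncope: no change — [rizdukuf]
  Rule 3 Voicing Between Vowels: [rizdukuf] → [rizduguf]
  Rule 4 Geminate Reduction: no change — [rizduguf]
  Rule 5 Velar Fronting: no change — [rizduguf]
/weluwewke/:
  Rule 1 Final Obstruent Devoicing: no change — [weluwewke]
  Rule 2 Syncope: [weluwewke] → [wluwwke]
  Rule 3 Voicing Between Vowels: no change — [wluwwke]
  Rule 4 Geminate Reduction: [wluwwke] → [wluwke]
  Rule 5 Velar Fronting: [wluwke] → [wluwte]
/ludfirab/:
  Rule 1 Final Obstruent Devoicing: [ludfirab] → [ludfirap]
  Rule 2 Syncope: no change — [ludfirap]
  Rule 3 Voicing Between Vowels: no change — [ludfirap]
  Rule 4 Geminate Reduction: no change — [ludfirap]
  Rule 5 Velar Fronting: no change — [ludfirap]

[rizduguf], [wluwte], [ludfirap]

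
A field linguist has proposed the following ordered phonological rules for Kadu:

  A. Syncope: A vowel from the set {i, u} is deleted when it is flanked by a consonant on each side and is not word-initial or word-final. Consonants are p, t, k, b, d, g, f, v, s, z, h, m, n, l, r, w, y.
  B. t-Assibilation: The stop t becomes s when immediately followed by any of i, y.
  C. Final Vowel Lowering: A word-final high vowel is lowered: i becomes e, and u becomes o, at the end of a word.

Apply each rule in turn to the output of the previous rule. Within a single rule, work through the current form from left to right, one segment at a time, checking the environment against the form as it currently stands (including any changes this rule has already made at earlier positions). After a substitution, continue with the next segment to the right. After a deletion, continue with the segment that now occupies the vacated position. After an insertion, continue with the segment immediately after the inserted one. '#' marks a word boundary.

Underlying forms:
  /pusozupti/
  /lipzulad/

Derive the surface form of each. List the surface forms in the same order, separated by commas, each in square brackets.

/pusozupti/:
  A Syncope: [pusozupti] → [psozpti]
  B t-Assibilation: [psozpti] → [psozpsi]
  C Final Vowel Lowering: [psozpsi] → [psozpse]
/lipzulad/:
  A Syncope: [lipzulad] → [lpzlad]
  B t-Assibilation: no change — [lpzlad]
  C Final Vowel Lowering: no change — [lpzlad]

[psozpse], [lpzlad]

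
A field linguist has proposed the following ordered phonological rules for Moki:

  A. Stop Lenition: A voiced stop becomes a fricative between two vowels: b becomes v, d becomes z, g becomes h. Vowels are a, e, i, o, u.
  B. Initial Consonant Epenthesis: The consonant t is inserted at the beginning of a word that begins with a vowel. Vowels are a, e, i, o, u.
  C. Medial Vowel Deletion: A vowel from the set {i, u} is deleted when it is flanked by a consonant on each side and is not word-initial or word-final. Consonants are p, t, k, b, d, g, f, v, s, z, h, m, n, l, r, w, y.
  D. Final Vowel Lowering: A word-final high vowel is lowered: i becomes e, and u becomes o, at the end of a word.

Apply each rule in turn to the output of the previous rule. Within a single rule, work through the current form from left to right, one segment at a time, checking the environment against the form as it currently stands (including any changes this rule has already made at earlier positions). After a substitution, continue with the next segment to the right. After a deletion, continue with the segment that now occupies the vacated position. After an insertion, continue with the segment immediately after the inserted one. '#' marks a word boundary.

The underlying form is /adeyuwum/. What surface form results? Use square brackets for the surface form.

A Stop Lenition: [adeyuwum] → [azeyuwum]
B Initial Consonant Epenthesis: [azeyuwum] → [tazeyuwum]
C Medial Vowel Deletion: [tazeyuwum] → [tazeywm]
D Final Vowel Lowering: no change — [tazeywm]

[tazeywm]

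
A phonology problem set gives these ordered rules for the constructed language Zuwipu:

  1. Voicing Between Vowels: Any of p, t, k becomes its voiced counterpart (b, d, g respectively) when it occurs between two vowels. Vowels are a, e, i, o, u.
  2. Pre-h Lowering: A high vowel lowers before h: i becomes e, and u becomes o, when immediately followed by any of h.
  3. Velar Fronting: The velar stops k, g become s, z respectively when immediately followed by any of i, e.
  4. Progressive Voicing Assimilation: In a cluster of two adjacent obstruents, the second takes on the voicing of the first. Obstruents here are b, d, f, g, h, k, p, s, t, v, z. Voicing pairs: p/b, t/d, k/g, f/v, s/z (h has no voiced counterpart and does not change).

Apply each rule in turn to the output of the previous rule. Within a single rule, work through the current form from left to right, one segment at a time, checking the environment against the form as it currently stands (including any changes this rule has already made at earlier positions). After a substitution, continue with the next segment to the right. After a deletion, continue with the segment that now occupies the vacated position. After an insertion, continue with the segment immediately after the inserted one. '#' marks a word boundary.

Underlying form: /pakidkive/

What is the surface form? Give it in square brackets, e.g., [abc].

[pazidzive]

1 Voicing Between Vowels: [pakidkive] → [pagidkive]
2 Pre-h Lowering: no change — [pagidkive]
3 Velar Fronting: [pagidkive] → [pazidsive]
4 Progressive Voicing Assimilation: [pazidsive] → [pazidzive]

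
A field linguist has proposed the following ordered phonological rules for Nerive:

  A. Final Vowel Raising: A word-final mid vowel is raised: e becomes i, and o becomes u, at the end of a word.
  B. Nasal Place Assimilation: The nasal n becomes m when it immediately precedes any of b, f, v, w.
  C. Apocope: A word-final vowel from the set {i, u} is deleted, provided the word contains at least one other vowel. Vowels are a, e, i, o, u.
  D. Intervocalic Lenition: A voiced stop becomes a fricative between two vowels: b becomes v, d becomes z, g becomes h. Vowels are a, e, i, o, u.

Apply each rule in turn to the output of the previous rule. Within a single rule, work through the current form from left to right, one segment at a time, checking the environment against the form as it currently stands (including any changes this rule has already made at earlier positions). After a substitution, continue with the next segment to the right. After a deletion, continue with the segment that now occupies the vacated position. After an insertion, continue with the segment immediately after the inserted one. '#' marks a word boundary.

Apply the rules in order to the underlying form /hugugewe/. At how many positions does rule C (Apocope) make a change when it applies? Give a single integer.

1

A Final Vowel Raising: [hugugewe] → [hugugewi]
B Nasal Place Assimilation: no change — [hugugewi]
C Apocope: [hugugewi] → [hugugew]
D Intervocalic Lenition: [hugugew] → [huhuhew]
Rule C changed 1 position(s).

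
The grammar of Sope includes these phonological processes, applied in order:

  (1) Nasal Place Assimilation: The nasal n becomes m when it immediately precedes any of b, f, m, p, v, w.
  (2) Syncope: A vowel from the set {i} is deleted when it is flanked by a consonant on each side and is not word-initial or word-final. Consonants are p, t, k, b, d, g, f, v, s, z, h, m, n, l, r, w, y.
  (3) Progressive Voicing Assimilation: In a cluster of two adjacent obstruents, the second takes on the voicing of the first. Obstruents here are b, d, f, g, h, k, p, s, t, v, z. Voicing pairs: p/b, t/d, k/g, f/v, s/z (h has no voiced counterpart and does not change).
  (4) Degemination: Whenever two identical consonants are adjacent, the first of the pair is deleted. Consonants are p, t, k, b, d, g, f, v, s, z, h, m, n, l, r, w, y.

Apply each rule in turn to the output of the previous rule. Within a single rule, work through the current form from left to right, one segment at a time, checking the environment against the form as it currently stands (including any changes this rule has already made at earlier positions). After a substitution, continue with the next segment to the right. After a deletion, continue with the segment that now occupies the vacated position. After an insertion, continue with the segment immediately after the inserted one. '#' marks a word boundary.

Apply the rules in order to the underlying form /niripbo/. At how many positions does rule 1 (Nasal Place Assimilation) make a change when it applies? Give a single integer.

0

(1) Nasal Place Assimilation: no change — [niripbo]
(2) Syncope: [niripbo] → [nrpbo]
(3) Progressive Voicing Assimilation: [nrpbo] → [nrppo]
(4) Degemination: [nrppo] → [nrpo]
Rule 1 changed 0 position(s).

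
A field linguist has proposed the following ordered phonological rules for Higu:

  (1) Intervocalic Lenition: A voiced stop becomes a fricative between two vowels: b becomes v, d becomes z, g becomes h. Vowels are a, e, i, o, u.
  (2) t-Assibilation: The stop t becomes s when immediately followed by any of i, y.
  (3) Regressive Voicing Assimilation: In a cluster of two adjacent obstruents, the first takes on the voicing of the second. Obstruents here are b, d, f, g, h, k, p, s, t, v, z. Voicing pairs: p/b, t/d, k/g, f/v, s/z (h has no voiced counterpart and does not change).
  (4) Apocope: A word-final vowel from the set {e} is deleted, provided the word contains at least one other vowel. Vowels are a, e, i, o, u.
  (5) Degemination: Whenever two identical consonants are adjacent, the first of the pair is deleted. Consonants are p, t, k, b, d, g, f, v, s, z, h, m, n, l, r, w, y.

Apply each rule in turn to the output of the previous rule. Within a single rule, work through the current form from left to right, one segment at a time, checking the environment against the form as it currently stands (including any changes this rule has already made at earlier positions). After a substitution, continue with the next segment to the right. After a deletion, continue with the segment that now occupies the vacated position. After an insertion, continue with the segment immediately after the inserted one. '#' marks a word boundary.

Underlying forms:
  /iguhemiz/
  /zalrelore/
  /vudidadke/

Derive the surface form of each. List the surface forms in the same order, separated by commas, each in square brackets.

[ihuhemiz], [zalrelor], [vuzizatk]

/iguhemiz/:
  (1) Intervocalic Lenition: [iguhemiz] → [ihuhemiz]
  (2) t-Assibilation: no change — [ihuhemiz]
  (3) Regressive Voicing Assimilation: no change — [ihuhemiz]
  (4) Apocope: no change — [ihuhemiz]
  (5) Degemination: no change — [ihuhemiz]
/zalrelore/:
  (1) Intervocalic Lenition: no change — [zalrelore]
  (2) t-Assibilation: no change — [zalrelore]
  (3) Regressive Voicing Assimilation: no change — [zalrelore]
  (4) Apocope: [zalrelore] → [zalrelor]
  (5) Degemination: no change — [zalrelor]
/vudidadke/:
  (1) Intervocalic Lenition: [vudidadke] → [vuzizadke]
  (2) t-Assibilation: no change — [vuzizadke]
  (3) Regressive Voicing Assimilation: [vuzizadke] → [vuzizatke]
  (4) Apocope: [vuzizatke] → [vuzizatk]
  (5) Degemination: no change — [vuzizatk]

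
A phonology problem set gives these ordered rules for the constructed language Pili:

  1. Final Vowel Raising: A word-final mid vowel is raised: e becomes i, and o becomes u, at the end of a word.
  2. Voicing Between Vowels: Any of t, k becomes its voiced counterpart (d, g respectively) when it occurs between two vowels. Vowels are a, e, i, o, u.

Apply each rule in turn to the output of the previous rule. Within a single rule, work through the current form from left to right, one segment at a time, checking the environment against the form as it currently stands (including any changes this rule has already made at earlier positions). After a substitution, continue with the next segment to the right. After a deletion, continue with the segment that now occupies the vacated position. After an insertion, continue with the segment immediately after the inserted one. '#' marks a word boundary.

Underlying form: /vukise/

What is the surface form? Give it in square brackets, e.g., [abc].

[vugisi]

1 Final Vowel Raising: [vukise] → [vukisi]
2 Voicing Between Vowels: [vukisi] → [vugisi]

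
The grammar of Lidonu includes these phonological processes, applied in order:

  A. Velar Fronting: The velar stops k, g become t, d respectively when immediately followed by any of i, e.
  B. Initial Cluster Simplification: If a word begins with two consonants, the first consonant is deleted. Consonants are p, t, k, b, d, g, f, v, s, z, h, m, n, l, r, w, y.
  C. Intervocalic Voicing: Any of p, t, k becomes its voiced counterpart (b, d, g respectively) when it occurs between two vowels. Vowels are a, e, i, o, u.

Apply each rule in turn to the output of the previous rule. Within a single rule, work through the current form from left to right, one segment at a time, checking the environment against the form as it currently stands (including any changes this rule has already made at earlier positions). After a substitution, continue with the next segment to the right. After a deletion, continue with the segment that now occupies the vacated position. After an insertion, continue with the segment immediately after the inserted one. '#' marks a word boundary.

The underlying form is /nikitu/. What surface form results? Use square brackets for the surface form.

A Velar Fronting: [nikitu] → [nititu]
B Initial Cluster Simplification: no change — [nititu]
C Intervocalic Voicing: [nititu] → [nididu]

[nididu]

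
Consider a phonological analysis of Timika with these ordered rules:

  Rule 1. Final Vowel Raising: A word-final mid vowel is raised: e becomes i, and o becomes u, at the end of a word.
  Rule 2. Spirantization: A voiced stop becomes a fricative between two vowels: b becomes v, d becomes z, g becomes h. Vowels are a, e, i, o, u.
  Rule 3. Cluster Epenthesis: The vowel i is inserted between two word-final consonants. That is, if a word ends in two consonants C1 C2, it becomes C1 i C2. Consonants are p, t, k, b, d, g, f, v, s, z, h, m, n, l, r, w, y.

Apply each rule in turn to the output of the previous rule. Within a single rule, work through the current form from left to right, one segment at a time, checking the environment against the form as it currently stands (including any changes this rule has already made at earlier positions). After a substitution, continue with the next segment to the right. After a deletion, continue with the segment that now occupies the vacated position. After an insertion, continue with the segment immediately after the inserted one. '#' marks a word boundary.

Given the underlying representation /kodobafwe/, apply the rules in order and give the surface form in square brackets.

Rule 1 Final Vowel Raising: [kodobafwe] → [kodobafwi]
Rule 2 Spirantization: [kodobafwi] → [kozovafwi]
Rule 3 Cluster Epenthesis: no change — [kozovafwi]

[kozovafwi]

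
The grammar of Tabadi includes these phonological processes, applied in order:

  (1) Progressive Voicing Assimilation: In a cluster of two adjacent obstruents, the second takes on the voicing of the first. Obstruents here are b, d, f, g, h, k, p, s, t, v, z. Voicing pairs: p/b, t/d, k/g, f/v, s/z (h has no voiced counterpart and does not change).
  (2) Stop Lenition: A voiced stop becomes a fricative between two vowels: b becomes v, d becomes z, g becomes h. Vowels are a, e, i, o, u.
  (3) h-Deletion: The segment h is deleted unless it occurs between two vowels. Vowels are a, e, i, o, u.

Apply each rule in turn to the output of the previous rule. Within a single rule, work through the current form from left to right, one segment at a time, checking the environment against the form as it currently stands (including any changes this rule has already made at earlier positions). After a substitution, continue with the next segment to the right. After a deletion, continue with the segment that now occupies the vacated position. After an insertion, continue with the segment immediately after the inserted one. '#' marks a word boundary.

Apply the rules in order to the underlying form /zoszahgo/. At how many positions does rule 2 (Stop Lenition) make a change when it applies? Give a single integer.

(1) Progressive Voicing Assimilation: [zoszahgo] → [zossahko]
(2) Stop Lenition: no change — [zossahko]
(3) h-Deletion: [zossahko] → [zossako]
Rule 2 changed 0 position(s).

0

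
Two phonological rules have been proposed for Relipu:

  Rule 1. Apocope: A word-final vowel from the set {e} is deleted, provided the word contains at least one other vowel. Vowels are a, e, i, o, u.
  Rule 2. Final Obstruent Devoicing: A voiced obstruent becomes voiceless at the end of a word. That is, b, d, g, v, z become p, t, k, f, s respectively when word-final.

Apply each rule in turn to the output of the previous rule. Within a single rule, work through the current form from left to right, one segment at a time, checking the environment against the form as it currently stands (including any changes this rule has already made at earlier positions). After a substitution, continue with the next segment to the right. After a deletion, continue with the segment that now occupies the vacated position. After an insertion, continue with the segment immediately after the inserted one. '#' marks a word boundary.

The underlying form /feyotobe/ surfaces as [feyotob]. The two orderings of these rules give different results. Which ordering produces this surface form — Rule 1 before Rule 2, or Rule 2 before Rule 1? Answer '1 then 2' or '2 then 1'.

Order 1 then 2:
  1 Apocope: [feyotobe] → [feyotob]
  2 Final Obstruent Devoicing: [feyotob] → [feyotop]
  result: [feyotop]
Order 2 then 1:
  2 Final Obstruent Devoicing: no change — [feyotobe]
  1 Apocope: [feyotobe] → [feyotob]
  result: [feyotob]

2 then 1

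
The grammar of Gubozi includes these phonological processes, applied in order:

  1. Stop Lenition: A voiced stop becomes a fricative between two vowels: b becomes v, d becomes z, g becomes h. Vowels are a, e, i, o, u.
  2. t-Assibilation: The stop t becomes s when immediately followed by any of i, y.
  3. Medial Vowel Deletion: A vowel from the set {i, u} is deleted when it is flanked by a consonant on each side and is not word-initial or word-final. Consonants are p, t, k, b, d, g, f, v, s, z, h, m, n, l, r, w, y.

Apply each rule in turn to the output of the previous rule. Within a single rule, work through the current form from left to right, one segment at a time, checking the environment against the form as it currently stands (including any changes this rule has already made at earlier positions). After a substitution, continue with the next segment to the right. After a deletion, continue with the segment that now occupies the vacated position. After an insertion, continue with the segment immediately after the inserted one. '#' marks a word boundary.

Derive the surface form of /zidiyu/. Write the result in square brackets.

1 Stop Lenition: [zidiyu] → [ziziyu]
2 t-Assibilation: no change — [ziziyu]
3 Medial Vowel Deletion: [ziziyu] → [zzyu]

[zzyu]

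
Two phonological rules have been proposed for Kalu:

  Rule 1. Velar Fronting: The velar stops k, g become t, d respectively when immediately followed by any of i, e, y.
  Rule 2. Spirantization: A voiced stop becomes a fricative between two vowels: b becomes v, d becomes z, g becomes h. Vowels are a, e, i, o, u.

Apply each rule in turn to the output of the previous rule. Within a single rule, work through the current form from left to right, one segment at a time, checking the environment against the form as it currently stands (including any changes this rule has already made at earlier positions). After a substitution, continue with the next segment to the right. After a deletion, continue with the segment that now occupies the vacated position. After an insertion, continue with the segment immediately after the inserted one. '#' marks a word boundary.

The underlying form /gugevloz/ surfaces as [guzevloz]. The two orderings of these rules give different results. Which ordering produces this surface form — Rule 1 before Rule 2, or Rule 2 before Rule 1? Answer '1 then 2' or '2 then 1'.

1 then 2

Order 1 then 2:
  1 Velar Fronting: [gugevloz] → [gudevloz]
  2 Spirantization: [gudevloz] → [guzevloz]
  result: [guzevloz]
Order 2 then 1:
  2 Spirantization: [gugevloz] → [guhevloz]
  1 Velar Fronting: no change — [guhevloz]
  result: [guhevloz]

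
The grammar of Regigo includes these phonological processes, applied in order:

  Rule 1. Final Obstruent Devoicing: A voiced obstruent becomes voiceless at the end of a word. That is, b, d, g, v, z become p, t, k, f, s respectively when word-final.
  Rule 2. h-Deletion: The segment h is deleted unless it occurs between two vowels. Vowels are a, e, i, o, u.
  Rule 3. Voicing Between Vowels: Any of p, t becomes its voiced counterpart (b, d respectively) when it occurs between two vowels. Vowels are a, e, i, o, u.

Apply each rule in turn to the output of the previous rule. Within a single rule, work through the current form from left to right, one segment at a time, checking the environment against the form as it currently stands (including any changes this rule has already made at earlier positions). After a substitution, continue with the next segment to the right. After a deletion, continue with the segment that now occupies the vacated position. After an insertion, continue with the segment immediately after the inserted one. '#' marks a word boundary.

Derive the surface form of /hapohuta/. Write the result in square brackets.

[abohuda]

Rule 1 Final Obstruent Devoicing: no change — [hapohuta]
Rule 2 h-Deletion: [hapohuta] → [apohuta]
Rule 3 Voicing Between Vowels: [apohuta] → [abohuda]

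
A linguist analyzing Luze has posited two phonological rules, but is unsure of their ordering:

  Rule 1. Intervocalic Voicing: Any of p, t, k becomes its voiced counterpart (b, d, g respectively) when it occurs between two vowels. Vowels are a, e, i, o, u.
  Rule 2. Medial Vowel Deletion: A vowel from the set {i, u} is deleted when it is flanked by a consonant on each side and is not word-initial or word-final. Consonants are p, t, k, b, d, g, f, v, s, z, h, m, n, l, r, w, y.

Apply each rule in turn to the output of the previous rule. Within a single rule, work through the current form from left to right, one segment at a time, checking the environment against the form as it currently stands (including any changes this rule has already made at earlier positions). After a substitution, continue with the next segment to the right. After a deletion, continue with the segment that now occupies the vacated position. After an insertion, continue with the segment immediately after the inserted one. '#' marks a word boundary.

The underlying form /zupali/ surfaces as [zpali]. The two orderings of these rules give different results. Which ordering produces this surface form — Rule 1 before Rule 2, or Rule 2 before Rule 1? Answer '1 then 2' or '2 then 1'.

2 then 1

Order 1 then 2:
  1 Intervocalic Voicing: [zupali] → [zubali]
  2 Medial Vowel Deletion: [zubali] → [zbali]
  result: [zbali]
Order 2 then 1:
  2 Medial Vowel Deletion: [zupali] → [zpali]
  1 Intervocalic Voicing: no change — [zpali]
  result: [zpali]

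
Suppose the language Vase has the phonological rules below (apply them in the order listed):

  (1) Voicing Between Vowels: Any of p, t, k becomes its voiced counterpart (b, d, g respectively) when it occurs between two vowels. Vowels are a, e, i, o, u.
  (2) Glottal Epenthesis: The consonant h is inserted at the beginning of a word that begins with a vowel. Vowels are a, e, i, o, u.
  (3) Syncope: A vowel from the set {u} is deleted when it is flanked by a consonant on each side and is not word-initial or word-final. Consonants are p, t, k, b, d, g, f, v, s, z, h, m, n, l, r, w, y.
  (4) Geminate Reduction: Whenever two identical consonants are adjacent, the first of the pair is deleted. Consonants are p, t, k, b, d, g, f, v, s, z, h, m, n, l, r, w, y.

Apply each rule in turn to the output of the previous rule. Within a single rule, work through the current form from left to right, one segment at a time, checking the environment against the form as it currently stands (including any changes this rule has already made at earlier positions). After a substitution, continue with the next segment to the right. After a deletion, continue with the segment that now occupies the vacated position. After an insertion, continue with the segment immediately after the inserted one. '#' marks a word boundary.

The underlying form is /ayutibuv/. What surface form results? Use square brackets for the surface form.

(1) Voicing Between Vowels: [ayutibuv] → [ayudibuv]
(2) Glottal Epenthesis: [ayudibuv] → [hayudibuv]
(3) Syncope: [hayudibuv] → [haydibv]
(4) Geminate Reduction: no change — [haydibv]

[haydibv]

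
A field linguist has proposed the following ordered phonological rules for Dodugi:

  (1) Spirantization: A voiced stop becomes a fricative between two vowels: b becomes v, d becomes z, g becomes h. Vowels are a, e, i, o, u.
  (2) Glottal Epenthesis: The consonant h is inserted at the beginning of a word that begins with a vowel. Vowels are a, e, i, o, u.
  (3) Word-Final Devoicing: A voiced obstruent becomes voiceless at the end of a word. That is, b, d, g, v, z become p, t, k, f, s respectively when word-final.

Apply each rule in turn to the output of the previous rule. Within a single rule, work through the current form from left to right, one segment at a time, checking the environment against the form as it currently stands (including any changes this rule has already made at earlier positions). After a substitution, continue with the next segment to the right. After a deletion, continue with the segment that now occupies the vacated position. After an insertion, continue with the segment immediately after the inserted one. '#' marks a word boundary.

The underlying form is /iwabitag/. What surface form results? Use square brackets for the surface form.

(1) Spirantization: [iwabitag] → [iwavitag]
(2) Glottal Epenthesis: [iwavitag] → [hiwavitag]
(3) Word-Final Devoicing: [hiwavitag] → [hiwavitak]

[hiwavitak]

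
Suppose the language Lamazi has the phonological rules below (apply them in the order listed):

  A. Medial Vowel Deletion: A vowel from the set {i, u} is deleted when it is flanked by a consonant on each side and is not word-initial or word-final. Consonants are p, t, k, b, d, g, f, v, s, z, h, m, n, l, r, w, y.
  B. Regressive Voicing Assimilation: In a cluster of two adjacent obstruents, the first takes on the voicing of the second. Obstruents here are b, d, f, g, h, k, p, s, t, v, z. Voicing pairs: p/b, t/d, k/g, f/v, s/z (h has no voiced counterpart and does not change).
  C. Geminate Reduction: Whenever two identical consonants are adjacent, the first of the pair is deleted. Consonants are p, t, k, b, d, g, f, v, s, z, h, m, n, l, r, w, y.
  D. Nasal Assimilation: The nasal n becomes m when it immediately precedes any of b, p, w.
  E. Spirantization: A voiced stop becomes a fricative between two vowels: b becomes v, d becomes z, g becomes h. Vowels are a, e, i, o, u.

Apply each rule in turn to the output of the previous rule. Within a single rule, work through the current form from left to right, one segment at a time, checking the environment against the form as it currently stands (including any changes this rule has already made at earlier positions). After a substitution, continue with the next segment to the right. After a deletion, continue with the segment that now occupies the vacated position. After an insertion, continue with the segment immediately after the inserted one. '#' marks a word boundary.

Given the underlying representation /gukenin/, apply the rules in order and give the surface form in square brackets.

[ken]

A Medial Vowel Deletion: [gukenin] → [gkenn]
B Regressive Voicing Assimilation: [gkenn] → [kkenn]
C Geminate Reduction: [kkenn] → [ken]
D Nasal Assimilation: no change — [ken]
E Spirantization: no change — [ken]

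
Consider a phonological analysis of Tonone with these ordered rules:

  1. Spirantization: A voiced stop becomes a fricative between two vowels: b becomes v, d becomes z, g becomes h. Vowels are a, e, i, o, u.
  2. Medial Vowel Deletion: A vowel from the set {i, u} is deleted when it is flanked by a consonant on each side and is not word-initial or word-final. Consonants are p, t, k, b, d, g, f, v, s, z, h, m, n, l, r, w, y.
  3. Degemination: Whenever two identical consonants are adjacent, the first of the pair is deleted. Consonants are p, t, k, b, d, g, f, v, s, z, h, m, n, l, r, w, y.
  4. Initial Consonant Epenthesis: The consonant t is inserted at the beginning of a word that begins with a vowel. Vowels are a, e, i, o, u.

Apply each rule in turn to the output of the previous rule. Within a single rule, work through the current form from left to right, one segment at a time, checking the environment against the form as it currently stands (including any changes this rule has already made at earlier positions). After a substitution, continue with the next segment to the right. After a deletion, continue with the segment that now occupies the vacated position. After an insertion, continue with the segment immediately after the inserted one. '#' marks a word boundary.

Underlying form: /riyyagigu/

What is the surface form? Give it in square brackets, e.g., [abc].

1 Spirantization: [riyyagigu] → [riyyahihu]
2 Medial Vowel Deletion: [riyyahihu] → [ryyahhu]
3 Degemination: [ryyahhu] → [ryahu]
4 Initial Consonant Epenthesis: no change — [ryahu]

[ryahu]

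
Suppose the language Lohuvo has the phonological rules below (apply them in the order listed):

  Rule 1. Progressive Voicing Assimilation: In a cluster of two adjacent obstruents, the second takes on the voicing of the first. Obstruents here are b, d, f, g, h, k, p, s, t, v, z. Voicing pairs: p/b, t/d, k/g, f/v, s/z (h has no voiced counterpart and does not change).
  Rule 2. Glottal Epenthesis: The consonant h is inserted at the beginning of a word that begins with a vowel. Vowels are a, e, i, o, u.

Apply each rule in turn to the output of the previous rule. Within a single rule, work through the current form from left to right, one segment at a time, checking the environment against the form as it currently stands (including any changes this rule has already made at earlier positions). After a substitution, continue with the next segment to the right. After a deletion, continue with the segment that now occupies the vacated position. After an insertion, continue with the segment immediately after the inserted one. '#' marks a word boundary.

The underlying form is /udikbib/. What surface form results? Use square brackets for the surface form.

[hudikpib]

Rule 1 Progressive Voicing Assimilation: [udikbib] → [udikpib]
Rule 2 Glottal Epenthesis: [udikpib] → [hudikpib]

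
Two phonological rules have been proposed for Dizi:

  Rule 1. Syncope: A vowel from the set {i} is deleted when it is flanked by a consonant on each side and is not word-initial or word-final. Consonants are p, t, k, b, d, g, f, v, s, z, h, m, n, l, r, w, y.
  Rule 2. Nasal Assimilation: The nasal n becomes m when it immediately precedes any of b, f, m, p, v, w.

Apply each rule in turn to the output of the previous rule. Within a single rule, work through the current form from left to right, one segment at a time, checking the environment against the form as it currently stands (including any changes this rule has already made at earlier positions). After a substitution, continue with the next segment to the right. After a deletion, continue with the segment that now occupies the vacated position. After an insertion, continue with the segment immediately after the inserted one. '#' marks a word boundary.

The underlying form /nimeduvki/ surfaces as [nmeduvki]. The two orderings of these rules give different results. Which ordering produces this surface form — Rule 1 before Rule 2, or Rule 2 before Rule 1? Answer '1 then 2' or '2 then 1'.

Order 1 then 2:
  1 Syncope: [nimeduvki] → [nmeduvki]
  2 Nasal Assimilation: [nmeduvki] → [mmeduvki]
  result: [mmeduvki]
Order 2 then 1:
  2 Nasal Assimilation: no change — [nimeduvki]
  1 Syncope: [nimeduvki] → [nmeduvki]
  result: [nmeduvki]

2 then 1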